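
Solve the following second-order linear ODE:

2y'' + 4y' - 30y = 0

Characteristic equation: 2r² + 4r - 30 = 0
Divide by 2: r² + 2r - 15 = 0
Roots: r = 3, -5 (distinct real)
General solution: y = C₁e^(3x) + C₂e^(-5x)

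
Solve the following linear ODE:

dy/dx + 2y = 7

Using integrating factor method:

General solution: y = 7/2 + Ce^(-2x)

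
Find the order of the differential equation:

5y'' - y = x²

The order is 2 (highest derivative is of order 2).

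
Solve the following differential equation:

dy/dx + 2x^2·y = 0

Using integrating factor method:

General solution: y = Ce^(-2x^3/3)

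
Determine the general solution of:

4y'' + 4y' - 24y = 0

Characteristic equation: 4r² + 4r - 24 = 0
Divide by 4: r² + r - 6 = 0
Roots: r = 2, -3 (distinct real)
General solution: y = C₁e^(2x) + C₂e^(-3x)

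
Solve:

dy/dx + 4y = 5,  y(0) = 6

General solution: y = 5/4 + Ce^(-4x)
Applying y(0) = 6: C = 6 - 5/4 = 19/4
Particular solution: y = 5/4 + (19/4)e^(-4x)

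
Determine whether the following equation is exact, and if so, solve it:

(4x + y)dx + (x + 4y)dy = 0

Verify exactness: ∂M/∂y = ∂N/∂x ✓
Find F(x,y) such that ∂F/∂x = M, ∂F/∂y = N
Solution: 2x² + xy + 2y² = C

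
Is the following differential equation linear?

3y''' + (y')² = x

No. Nonlinear ((y')² term)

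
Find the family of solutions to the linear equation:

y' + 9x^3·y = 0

Using integrating factor method:

General solution: y = Ce^(-9x^4/4)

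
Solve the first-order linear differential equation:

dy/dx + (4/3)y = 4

Using integrating factor method:

General solution: y = 3 + Ce^(-4x/3)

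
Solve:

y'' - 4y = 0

Characteristic equation: r² - 4 = 0
Roots: r = 2, -2 (distinct real)
General solution: y = C₁e^(2x) + C₂e^(-2x)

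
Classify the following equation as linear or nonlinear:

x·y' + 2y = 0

Linear (y and its derivatives appear to the first power only, no products of y terms)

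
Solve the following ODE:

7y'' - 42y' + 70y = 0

Characteristic equation: 7r² - 42r + 70 = 0
Divide by 7: r² - 6r + 10 = 0
Roots: r = 3 ± i (complex conjugates)
General solution: y = e^(3x)(C₁cos(x) + C₂sin(x))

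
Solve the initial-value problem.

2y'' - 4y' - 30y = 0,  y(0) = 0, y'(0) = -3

General solution: y = C₁e^(5x) + C₂e^(-3x)
Applying ICs: C₁ = -3/8, C₂ = 3/8
Particular solution: y = -(3/8)e^(5x) + (3/8)e^(-3x)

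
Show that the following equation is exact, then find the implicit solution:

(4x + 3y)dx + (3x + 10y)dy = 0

Verify exactness: ∂M/∂y = ∂N/∂x ✓
Find F(x,y) such that ∂F/∂x = M, ∂F/∂y = N
Solution: 2x² + 3xy + 5y² = C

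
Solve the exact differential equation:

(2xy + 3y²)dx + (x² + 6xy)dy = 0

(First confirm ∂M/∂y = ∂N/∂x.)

Verify exactness: ∂M/∂y = ∂N/∂x ✓
Find F(x,y) such that ∂F/∂x = M, ∂F/∂y = N
Solution: x²y + 3xy² = C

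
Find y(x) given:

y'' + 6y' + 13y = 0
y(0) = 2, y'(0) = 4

General solution: y = e^(-3x)(C₁cos(2x) + C₂sin(2x))
Complex roots r = -3 ± 2i
Applying ICs: C₁ = 2, C₂ = 5
Particular solution: y = e^(-3x)(2cos(2x) + 5sin(2x))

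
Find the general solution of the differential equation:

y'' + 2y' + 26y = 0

Characteristic equation: r² + 2r + 26 = 0
Roots: r = -1 ± 5i (complex conjugates)
General solution: y = e^(-x)(C₁cos(5x) + C₂sin(5x))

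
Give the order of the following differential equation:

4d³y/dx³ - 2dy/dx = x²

The order is 3 (highest derivative is of order 3).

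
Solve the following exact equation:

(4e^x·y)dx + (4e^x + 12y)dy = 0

Verify exactness: ∂M/∂y = ∂N/∂x ✓
Find F(x,y) such that ∂F/∂x = M, ∂F/∂y = N
Solution: 4e^x·y + 6y² = C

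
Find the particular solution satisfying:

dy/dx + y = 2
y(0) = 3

General solution: y = 2 + Ce^(-x)
Applying y(0) = 3: C = 3 - 2 = 1
Particular solution: y = 2 + e^(-x)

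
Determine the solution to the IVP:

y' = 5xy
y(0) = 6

General solution: y = Ce^(5x²/2)
Applying IC y(0) = 6:
Particular solution: y = 6e^(5x²/2)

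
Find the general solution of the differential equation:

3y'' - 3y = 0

Characteristic equation: 3r² - 3 = 0
Divide by 3: r² - 1 = 0
Roots: r = 1, -1 (distinct real)
General solution: y = C₁e^x + C₂e^(-x)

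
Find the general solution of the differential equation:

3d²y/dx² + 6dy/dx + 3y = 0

Characteristic equation: 3r² + 6r + 3 = 0
Divide by 3: r² + 2r + 1 = 0
Factored: (r + 1)² = 0
Repeated root: r = -1
General solution: y = (C₁ + C₂x)e^(-x)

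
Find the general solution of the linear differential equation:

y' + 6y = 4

Using integrating factor method:

General solution: y = 2/3 + Ce^(-6x)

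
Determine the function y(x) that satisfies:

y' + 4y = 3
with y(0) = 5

General solution: y = 3/4 + Ce^(-4x)
Applying y(0) = 5: C = 5 - 3/4 = 17/4
Particular solution: y = 3/4 + (17/4)e^(-4x)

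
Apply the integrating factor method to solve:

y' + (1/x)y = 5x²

Using integrating factor method:

General solution: y = (5/4)x^3 + C/x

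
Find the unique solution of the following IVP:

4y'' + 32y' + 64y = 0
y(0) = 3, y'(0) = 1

General solution: y = (C₁ + C₂x)e^(-4x)
Repeated root r = -4
Applying ICs: C₁ = 3, C₂ = 13
Particular solution: y = (3 + 13x)e^(-4x)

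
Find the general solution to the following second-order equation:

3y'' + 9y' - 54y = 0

Characteristic equation: 3r² + 9r - 54 = 0
Divide by 3: r² + 3r - 18 = 0
Roots: r = 3, -6 (distinct real)
General solution: y = C₁e^(3x) + C₂e^(-6x)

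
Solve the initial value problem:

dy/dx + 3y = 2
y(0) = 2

General solution: y = 2/3 + Ce^(-3x)
Applying y(0) = 2: C = 2 - 2/3 = 4/3
Particular solution: y = 2/3 + (4/3)e^(-3x)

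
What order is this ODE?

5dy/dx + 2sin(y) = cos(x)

The order is 1 (highest derivative is of order 1).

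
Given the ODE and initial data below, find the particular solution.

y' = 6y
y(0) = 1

General solution: y = Ce^(6x)
Applying IC y(0) = 1:
Particular solution: y = e^(6x)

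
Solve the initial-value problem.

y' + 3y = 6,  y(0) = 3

General solution: y = 2 + Ce^(-3x)
Applying y(0) = 3: C = 3 - 2 = 1
Particular solution: y = 2 + e^(-3x)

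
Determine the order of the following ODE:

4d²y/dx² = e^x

The order is 2 (highest derivative is of order 2).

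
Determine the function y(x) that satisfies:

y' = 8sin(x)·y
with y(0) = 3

General solution: y = Ce^(-8cos(x))
Applying IC y(0) = 3:
Particular solution: y = 3e^(8(1-cos(x)))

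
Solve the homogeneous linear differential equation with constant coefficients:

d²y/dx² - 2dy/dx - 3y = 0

Characteristic equation: r² - 2r - 3 = 0
Roots: r = 3, -1 (distinct real)
General solution: y = C₁e^(3x) + C₂e^(-x)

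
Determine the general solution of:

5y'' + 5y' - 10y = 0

Characteristic equation: 5r² + 5r - 10 = 0
Divide by 5: r² + r - 2 = 0
Roots: r = 1, -2 (distinct real)
General solution: y = C₁e^x + C₂e^(-2x)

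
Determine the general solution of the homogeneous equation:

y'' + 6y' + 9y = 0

Characteristic equation: r² + 6r + 9 = 0
Factored: (r + 3)² = 0
Repeated root: r = -3
General solution: y = (C₁ + C₂x)e^(-3x)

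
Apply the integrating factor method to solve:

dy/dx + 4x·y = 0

Using integrating factor method:

General solution: y = Ce^(-2x^2)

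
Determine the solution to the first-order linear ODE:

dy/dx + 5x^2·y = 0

Using integrating factor method:

General solution: y = Ce^(-5x^3/3)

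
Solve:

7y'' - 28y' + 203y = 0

Characteristic equation: 7r² - 28r + 203 = 0
Divide by 7: r² - 4r + 29 = 0
Roots: r = 2 ± 5i (complex conjugates)
General solution: y = e^(2x)(C₁cos(5x) + C₂sin(5x))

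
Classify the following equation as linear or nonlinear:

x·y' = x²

Linear (y and its derivatives appear to the first power only, no products of y terms)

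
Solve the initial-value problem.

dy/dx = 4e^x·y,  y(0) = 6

General solution: y = Ce^(4e^x)
Applying IC y(0) = 6:
Particular solution: y = 6e^(4(e^x - 1))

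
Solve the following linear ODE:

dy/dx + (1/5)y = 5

Using integrating factor method:

General solution: y = 25 + Ce^(-x/5)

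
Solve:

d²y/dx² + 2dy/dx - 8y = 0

Characteristic equation: r² + 2r - 8 = 0
Roots: r = 2, -4 (distinct real)
General solution: y = C₁e^(2x) + C₂e^(-4x)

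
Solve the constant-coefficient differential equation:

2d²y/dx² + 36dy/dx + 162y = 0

Characteristic equation: 2r² + 36r + 162 = 0
Divide by 2: r² + 18r + 81 = 0
Factored: (r + 9)² = 0
Repeated root: r = -9
General solution: y = (C₁ + C₂x)e^(-9x)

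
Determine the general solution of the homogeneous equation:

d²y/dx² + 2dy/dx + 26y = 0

Characteristic equation: r² + 2r + 26 = 0
Roots: r = -1 ± 5i (complex conjugates)
General solution: y = e^(-x)(C₁cos(5x) + C₂sin(5x))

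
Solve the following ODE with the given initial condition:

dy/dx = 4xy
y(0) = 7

General solution: y = Ce^(2x²)
Applying IC y(0) = 7:
Particular solution: y = 7e^(2x²)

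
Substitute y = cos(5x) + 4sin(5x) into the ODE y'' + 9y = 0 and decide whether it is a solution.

Verification:
y'' = -25cos(5x) - 100sin(5x)
y'' + 9y ≠ 0 (frequency mismatch: got 25 instead of 9)

No, it is not a solution.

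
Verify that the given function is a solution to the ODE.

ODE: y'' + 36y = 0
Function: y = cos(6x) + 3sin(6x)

Verification:
y'' = -36cos(6x) - 108sin(6x)
y'' + 36y = 0 ✓

Yes, it is a solution.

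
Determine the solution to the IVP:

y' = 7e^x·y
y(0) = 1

General solution: y = Ce^(7e^x)
Applying IC y(0) = 1:
Particular solution: y = e^(7(e^x - 1))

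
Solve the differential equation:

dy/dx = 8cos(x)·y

Separating variables and integrating:
ln|y| = 8sin(x) + C

General solution: y = Ce^(8sin(x))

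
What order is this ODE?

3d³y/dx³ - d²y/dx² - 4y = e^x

The order is 3 (highest derivative is of order 3).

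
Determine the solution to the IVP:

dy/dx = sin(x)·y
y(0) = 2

General solution: y = Ce^(-cos(x))
Applying IC y(0) = 2:
Particular solution: y = 2e^(1-cos(x))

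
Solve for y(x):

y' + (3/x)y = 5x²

Using integrating factor method:

General solution: y = (5/6)x^3 + Cx^(-3)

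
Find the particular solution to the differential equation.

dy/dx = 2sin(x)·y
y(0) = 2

General solution: y = Ce^(-2cos(x))
Applying IC y(0) = 2:
Particular solution: y = 2e^(2(1-cos(x)))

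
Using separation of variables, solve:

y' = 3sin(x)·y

Separating variables and integrating:
ln|y| = -3cos(x) + C

General solution: y = Ce^(-3cos(x))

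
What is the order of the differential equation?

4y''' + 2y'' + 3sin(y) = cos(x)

The order is 3 (highest derivative is of order 3).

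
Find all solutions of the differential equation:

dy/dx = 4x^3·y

Separating variables and integrating:
ln|y| = x^4 + C

General solution: y = Ce^(x^4)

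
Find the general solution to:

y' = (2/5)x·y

Separating variables and integrating:
ln|y| = x^2/5 + C

General solution: y = Ce^(x^2/5)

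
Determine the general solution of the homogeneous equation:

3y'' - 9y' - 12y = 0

Characteristic equation: 3r² - 9r - 12 = 0
Divide by 3: r² - 3r - 4 = 0
Roots: r = 4, -1 (distinct real)
General solution: y = C₁e^(4x) + C₂e^(-x)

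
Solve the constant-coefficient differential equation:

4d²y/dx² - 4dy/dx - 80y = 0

Characteristic equation: 4r² - 4r - 80 = 0
Divide by 4: r² - r - 20 = 0
Roots: r = 5, -4 (distinct real)
General solution: y = C₁e^(5x) + C₂e^(-4x)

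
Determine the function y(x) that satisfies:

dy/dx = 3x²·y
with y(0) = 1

General solution: y = Ce^(x³)
Applying IC y(0) = 1:
Particular solution: y = e^(x³)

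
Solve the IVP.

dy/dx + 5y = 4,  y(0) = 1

General solution: y = 4/5 + Ce^(-5x)
Applying y(0) = 1: C = 1 - 4/5 = 1/5
Particular solution: y = 4/5 + (1/5)e^(-5x)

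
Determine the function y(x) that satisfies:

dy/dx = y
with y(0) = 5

General solution: y = Ce^x
Applying IC y(0) = 5:
Particular solution: y = 5e^x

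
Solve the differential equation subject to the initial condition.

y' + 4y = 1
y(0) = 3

General solution: y = 1/4 + Ce^(-4x)
Applying y(0) = 3: C = 3 - 1/4 = 11/4
Particular solution: y = 1/4 + (11/4)e^(-4x)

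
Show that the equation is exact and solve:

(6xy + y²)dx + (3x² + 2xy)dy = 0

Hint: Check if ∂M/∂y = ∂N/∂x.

Verify exactness: ∂M/∂y = ∂N/∂x ✓
Find F(x,y) such that ∂F/∂x = M, ∂F/∂y = N
Solution: 3x²y + xy² = C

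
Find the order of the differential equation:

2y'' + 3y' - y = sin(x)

The order is 2 (highest derivative is of order 2).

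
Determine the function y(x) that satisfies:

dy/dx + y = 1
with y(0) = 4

General solution: y = 1 + Ce^(-x)
Applying y(0) = 4: C = 4 - 1 = 3
Particular solution: y = 1 + 3e^(-x)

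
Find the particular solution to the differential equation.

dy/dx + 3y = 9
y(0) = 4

General solution: y = 3 + Ce^(-3x)
Applying y(0) = 4: C = 4 - 3 = 1
Particular solution: y = 3 + e^(-3x)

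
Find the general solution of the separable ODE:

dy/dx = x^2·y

Separating variables and integrating:
ln|y| = x^3/3 + C

General solution: y = Ce^(x^3/3)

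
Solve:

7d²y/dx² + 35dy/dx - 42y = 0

Characteristic equation: 7r² + 35r - 42 = 0
Divide by 7: r² + 5r - 6 = 0
Roots: r = 1, -6 (distinct real)
General solution: y = C₁e^x + C₂e^(-6x)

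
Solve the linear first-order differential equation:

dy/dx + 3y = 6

Using integrating factor method:

General solution: y = 2 + Ce^(-3x)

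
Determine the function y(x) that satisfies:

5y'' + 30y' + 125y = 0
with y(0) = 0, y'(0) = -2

General solution: y = e^(-3x)(C₁cos(4x) + C₂sin(4x))
Complex roots r = -3 ± 4i
Applying ICs: C₁ = 0, C₂ = -1/2
Particular solution: y = e^(-3x)(-(1/2)sin(4x))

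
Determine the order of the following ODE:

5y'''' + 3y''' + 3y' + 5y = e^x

The order is 4 (highest derivative is of order 4).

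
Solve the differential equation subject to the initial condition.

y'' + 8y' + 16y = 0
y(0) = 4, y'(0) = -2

General solution: y = (C₁ + C₂x)e^(-4x)
Repeated root r = -4
Applying ICs: C₁ = 4, C₂ = 14
Particular solution: y = (4 + 14x)e^(-4x)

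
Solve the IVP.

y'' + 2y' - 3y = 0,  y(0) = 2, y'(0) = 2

General solution: y = C₁e^x + C₂e^(-3x)
Applying ICs: C₁ = 2, C₂ = 0
Particular solution: y = 2e^x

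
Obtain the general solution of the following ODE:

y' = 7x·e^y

Separating variables and integrating:
-e^(-y) = 7x²/2 + C

General solution: y = -ln(C - 7x²/2)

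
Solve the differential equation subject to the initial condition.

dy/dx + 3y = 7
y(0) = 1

General solution: y = 7/3 + Ce^(-3x)
Applying y(0) = 1: C = 1 - 7/3 = -4/3
Particular solution: y = 7/3 - (4/3)e^(-3x)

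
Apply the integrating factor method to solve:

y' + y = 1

Using integrating factor method:

General solution: y = 1 + Ce^(-x)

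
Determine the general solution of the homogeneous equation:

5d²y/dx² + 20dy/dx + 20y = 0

Characteristic equation: 5r² + 20r + 20 = 0
Divide by 5: r² + 4r + 4 = 0
Factored: (r + 2)² = 0
Repeated root: r = -2
General solution: y = (C₁ + C₂x)e^(-2x)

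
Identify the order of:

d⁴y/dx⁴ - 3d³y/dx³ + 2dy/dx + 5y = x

The order is 4 (highest derivative is of order 4).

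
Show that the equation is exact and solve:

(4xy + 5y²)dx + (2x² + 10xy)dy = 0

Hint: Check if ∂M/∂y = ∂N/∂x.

Verify exactness: ∂M/∂y = ∂N/∂x ✓
Find F(x,y) such that ∂F/∂x = M, ∂F/∂y = N
Solution: 2x²y + 5xy² = C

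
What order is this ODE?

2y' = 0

The order is 1 (highest derivative is of order 1).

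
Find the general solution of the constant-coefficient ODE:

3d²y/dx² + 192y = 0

Characteristic equation: 3r² + 192 = 0
Divide by 3: r² + 64 = 0
Roots: r = ±8i (complex conjugates)
General solution: y = C₁cos(8x) + C₂sin(8x)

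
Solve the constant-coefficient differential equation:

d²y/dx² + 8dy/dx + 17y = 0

Characteristic equation: r² + 8r + 17 = 0
Roots: r = -4 ± i (complex conjugates)
General solution: y = e^(-4x)(C₁cos(x) + C₂sin(x))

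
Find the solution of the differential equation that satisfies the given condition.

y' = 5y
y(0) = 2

General solution: y = Ce^(5x)
Applying IC y(0) = 2:
Particular solution: y = 2e^(5x)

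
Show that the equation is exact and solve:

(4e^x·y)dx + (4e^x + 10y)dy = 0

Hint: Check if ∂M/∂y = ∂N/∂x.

Verify exactness: ∂M/∂y = ∂N/∂x ✓
Find F(x,y) such that ∂F/∂x = M, ∂F/∂y = N
Solution: 4e^x·y + 5y² = C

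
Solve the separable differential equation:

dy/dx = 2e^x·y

Separating variables and integrating:
ln|y| = 2e^x + C

General solution: y = Ce^(2e^x)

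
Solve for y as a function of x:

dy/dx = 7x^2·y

Separating variables and integrating:
ln|y| = 7x^3/3 + C

General solution: y = Ce^(7x^3/3)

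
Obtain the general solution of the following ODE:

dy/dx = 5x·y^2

Separating variables and integrating:
-1/y = 5x^2/2 + C

General solution: y^-1 = (-5/2)x^2 + C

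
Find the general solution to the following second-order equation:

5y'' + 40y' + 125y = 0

Characteristic equation: 5r² + 40r + 125 = 0
Divide by 5: r² + 8r + 25 = 0
Roots: r = -4 ± 3i (complex conjugates)
General solution: y = e^(-4x)(C₁cos(3x) + C₂sin(3x))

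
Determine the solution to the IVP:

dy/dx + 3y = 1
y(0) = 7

General solution: y = 1/3 + Ce^(-3x)
Applying y(0) = 7: C = 7 - 1/3 = 20/3
Particular solution: y = 1/3 + (20/3)e^(-3x)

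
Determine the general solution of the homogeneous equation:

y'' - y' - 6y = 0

Characteristic equation: r² - r - 6 = 0
Roots: r = 3, -2 (distinct real)
General solution: y = C₁e^(3x) + C₂e^(-2x)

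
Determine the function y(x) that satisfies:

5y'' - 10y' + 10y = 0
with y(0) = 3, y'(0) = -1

General solution: y = e^x(C₁cos(x) + C₂sin(x))
Complex roots r = 1 ± i
Applying ICs: C₁ = 3, C₂ = -4
Particular solution: y = e^x(3cos(x) - 4sin(x))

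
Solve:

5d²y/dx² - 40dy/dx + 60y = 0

Characteristic equation: 5r² - 40r + 60 = 0
Divide by 5: r² - 8r + 12 = 0
Roots: r = 6, 2 (distinct real)
General solution: y = C₁e^(6x) + C₂e^(2x)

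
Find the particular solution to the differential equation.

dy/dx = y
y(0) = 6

General solution: y = Ce^x
Applying IC y(0) = 6:
Particular solution: y = 6e^x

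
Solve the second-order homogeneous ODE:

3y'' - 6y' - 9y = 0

Characteristic equation: 3r² - 6r - 9 = 0
Divide by 3: r² - 2r - 3 = 0
Roots: r = 3, -1 (distinct real)
General solution: y = C₁e^(3x) + C₂e^(-x)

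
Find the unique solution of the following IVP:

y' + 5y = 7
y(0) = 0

General solution: y = 7/5 + Ce^(-5x)
Applying y(0) = 0: C = 0 - 7/5 = -7/5
Particular solution: y = 7/5 - (7/5)e^(-5x)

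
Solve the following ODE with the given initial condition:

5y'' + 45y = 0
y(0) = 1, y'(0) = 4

General solution: y = C₁cos(3x) + C₂sin(3x)
Complex roots r = ±3i
Applying ICs: C₁ = 1, C₂ = 4/3
Particular solution: y = cos(3x) + (4/3)sin(3x)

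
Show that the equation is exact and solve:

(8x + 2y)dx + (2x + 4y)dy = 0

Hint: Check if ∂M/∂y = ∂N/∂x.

Verify exactness: ∂M/∂y = ∂N/∂x ✓
Find F(x,y) such that ∂F/∂x = M, ∂F/∂y = N
Solution: 4x² + 2xy + 2y² = C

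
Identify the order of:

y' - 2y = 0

The order is 1 (highest derivative is of order 1).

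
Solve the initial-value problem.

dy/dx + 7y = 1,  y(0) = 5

General solution: y = 1/7 + Ce^(-7x)
Applying y(0) = 5: C = 5 - 1/7 = 34/7
Particular solution: y = 1/7 + (34/7)e^(-7x)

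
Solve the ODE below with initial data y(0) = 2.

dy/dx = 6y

General solution: y = Ce^(6x)
Applying IC y(0) = 2:
Particular solution: y = 2e^(6x)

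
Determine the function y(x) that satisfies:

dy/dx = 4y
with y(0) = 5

General solution: y = Ce^(4x)
Applying IC y(0) = 5:
Particular solution: y = 5e^(4x)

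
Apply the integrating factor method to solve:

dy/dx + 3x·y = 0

Using integrating factor method:

General solution: y = Ce^(-3x^2/2)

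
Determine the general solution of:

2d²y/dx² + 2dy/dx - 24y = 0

Characteristic equation: 2r² + 2r - 24 = 0
Divide by 2: r² + r - 12 = 0
Roots: r = 3, -4 (distinct real)
General solution: y = C₁e^(3x) + C₂e^(-4x)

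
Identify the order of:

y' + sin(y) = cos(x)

The order is 1 (highest derivative is of order 1).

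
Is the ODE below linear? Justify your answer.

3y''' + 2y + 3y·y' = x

No. Nonlinear (product y·y')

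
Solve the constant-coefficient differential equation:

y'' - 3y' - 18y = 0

Characteristic equation: r² - 3r - 18 = 0
Roots: r = 6, -3 (distinct real)
General solution: y = C₁e^(6x) + C₂e^(-3x)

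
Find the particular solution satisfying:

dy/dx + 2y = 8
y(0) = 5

General solution: y = 4 + Ce^(-2x)
Applying y(0) = 5: C = 5 - 4 = 1
Particular solution: y = 4 + e^(-2x)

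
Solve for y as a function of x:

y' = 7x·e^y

Separating variables and integrating:
-e^(-y) = 7x²/2 + C

General solution: y = -ln(C - 7x²/2)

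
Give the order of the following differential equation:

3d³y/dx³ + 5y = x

The order is 3 (highest derivative is of order 3).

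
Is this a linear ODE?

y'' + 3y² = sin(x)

No. Nonlinear (y² term)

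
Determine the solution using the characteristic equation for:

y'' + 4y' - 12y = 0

Characteristic equation: r² + 4r - 12 = 0
Roots: r = 2, -6 (distinct real)
General solution: y = C₁e^(2x) + C₂e^(-6x)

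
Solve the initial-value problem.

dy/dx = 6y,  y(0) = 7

General solution: y = Ce^(6x)
Applying IC y(0) = 7:
Particular solution: y = 7e^(6x)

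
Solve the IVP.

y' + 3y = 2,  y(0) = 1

General solution: y = 2/3 + Ce^(-3x)
Applying y(0) = 1: C = 1 - 2/3 = 1/3
Particular solution: y = 2/3 + (1/3)e^(-3x)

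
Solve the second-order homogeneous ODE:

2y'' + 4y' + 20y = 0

Characteristic equation: 2r² + 4r + 20 = 0
Divide by 2: r² + 2r + 10 = 0
Roots: r = -1 ± 3i (complex conjugates)
General solution: y = e^(-x)(C₁cos(3x) + C₂sin(3x))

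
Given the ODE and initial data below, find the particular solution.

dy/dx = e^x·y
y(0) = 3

General solution: y = Ce^(e^x)
Applying IC y(0) = 3:
Particular solution: y = 3e^(e^x - 1)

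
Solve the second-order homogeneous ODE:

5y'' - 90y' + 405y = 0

Characteristic equation: 5r² - 90r + 405 = 0
Divide by 5: r² - 18r + 81 = 0
Factored: (r - 9)² = 0
Repeated root: r = 9
General solution: y = (C₁ + C₂x)e^(9x)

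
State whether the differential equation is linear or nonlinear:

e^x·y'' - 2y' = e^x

Linear (y and its derivatives appear to the first power only, no products of y terms)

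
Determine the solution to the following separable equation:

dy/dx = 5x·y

Separating variables and integrating:
ln|y| = 5x^2/2 + C

General solution: y = Ce^(5x^2/2)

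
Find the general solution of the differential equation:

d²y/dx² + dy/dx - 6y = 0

Characteristic equation: r² + r - 6 = 0
Roots: r = 2, -3 (distinct real)
General solution: y = C₁e^(2x) + C₂e^(-3x)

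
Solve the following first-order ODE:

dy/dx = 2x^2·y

Separating variables and integrating:
ln|y| = 2x^3/3 + C

General solution: y = Ce^(2x^3/3)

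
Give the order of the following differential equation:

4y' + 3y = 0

The order is 1 (highest derivative is of order 1).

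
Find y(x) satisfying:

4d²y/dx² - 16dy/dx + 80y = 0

Characteristic equation: 4r² - 16r + 80 = 0
Divide by 4: r² - 4r + 20 = 0
Roots: r = 2 ± 4i (complex conjugates)
General solution: y = e^(2x)(C₁cos(4x) + C₂sin(4x))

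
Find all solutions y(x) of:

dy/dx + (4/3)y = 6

Using integrating factor method:

General solution: y = 9/2 + Ce^(-4x/3)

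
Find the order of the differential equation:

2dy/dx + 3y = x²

The order is 1 (highest derivative is of order 1).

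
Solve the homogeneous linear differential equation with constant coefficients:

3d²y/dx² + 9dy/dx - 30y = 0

Characteristic equation: 3r² + 9r - 30 = 0
Divide by 3: r² + 3r - 10 = 0
Roots: r = 2, -5 (distinct real)
General solution: y = C₁e^(2x) + C₂e^(-5x)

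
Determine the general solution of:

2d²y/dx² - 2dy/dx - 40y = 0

Characteristic equation: 2r² - 2r - 40 = 0
Divide by 2: r² - r - 20 = 0
Roots: r = 5, -4 (distinct real)
General solution: y = C₁e^(5x) + C₂e^(-4x)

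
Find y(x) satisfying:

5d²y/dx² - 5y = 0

Characteristic equation: 5r² - 5 = 0
Divide by 5: r² - 1 = 0
Roots: r = 1, -1 (distinct real)
General solution: y = C₁e^x + C₂e^(-x)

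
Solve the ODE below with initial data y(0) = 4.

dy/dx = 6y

General solution: y = Ce^(6x)
Applying IC y(0) = 4:
Particular solution: y = 4e^(6x)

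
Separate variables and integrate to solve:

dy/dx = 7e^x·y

Separating variables and integrating:
ln|y| = 7e^x + C

General solution: y = Ce^(7e^x)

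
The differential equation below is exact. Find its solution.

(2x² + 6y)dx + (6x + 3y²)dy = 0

Verify exactness: ∂M/∂y = ∂N/∂x ✓
Find F(x,y) such that ∂F/∂x = M, ∂F/∂y = N
Solution: 2x³/3 + 6xy + y³ = C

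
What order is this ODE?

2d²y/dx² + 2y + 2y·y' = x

The order is 2 (highest derivative is of order 2).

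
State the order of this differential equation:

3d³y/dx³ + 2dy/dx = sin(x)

The order is 3 (highest derivative is of order 3).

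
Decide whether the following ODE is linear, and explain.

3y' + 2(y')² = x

Nonlinear ((y')² term)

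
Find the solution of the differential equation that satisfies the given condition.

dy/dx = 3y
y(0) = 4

General solution: y = Ce^(3x)
Applying IC y(0) = 4:
Particular solution: y = 4e^(3x)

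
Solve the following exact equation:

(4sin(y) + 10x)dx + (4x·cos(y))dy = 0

Verify exactness: ∂M/∂y = ∂N/∂x ✓
Find F(x,y) such that ∂F/∂x = M, ∂F/∂y = N
Solution: 4x·sin(y) + 5x² = C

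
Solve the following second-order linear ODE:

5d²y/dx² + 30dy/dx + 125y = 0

Characteristic equation: 5r² + 30r + 125 = 0
Divide by 5: r² + 6r + 25 = 0
Roots: r = -3 ± 4i (complex conjugates)
General solution: y = e^(-3x)(C₁cos(4x) + C₂sin(4x))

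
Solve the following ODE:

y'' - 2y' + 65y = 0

Characteristic equation: r² - 2r + 65 = 0
Roots: r = 1 ± 8i (complex conjugates)
General solution: y = e^x(C₁cos(8x) + C₂sin(8x))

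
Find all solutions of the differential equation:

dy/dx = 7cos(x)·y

Separating variables and integrating:
ln|y| = 7sin(x) + C

General solution: y = Ce^(7sin(x))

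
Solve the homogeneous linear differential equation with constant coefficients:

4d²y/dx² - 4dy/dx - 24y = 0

Characteristic equation: 4r² - 4r - 24 = 0
Divide by 4: r² - r - 6 = 0
Roots: r = 3, -2 (distinct real)
General solution: y = C₁e^(3x) + C₂e^(-2x)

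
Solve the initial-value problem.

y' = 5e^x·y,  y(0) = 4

General solution: y = Ce^(5e^x)
Applying IC y(0) = 4:
Particular solution: y = 4e^(5(e^x - 1))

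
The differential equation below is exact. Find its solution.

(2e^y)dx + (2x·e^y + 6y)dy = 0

Verify exactness: ∂M/∂y = ∂N/∂x ✓
Find F(x,y) such that ∂F/∂x = M, ∂F/∂y = N
Solution: 2x·e^y + 3y² = C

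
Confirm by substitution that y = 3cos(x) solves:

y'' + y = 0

Verification:
y'' = -3cos(x)
y'' + y = 0 ✓

Yes, it is a solution.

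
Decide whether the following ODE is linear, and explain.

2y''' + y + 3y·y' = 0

Nonlinear (product y·y')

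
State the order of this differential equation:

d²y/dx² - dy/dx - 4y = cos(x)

The order is 2 (highest derivative is of order 2).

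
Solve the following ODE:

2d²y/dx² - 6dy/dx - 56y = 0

Characteristic equation: 2r² - 6r - 56 = 0
Divide by 2: r² - 3r - 28 = 0
Roots: r = 7, -4 (distinct real)
General solution: y = C₁e^(7x) + C₂e^(-4x)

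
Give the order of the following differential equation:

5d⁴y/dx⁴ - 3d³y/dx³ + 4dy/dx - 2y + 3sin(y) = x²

The order is 4 (highest derivative is of order 4).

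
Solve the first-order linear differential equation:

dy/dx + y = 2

Using integrating factor method:

General solution: y = 2 + Ce^(-x)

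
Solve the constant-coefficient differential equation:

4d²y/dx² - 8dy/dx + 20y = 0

Characteristic equation: 4r² - 8r + 20 = 0
Divide by 4: r² - 2r + 5 = 0
Roots: r = 1 ± 2i (complex conjugates)
General solution: y = e^x(C₁cos(2x) + C₂sin(2x))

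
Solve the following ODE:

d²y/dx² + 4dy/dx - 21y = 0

Characteristic equation: r² + 4r - 21 = 0
Roots: r = 3, -7 (distinct real)
General solution: y = C₁e^(3x) + C₂e^(-7x)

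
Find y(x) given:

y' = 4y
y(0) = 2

General solution: y = Ce^(4x)
Applying IC y(0) = 2:
Particular solution: y = 2e^(4x)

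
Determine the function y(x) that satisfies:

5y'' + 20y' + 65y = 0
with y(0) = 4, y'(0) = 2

General solution: y = e^(-2x)(C₁cos(3x) + C₂sin(3x))
Complex roots r = -2 ± 3i
Applying ICs: C₁ = 4, C₂ = 10/3
Particular solution: y = e^(-2x)(4cos(3x) + (10/3)sin(3x))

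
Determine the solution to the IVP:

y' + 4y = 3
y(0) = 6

General solution: y = 3/4 + Ce^(-4x)
Applying y(0) = 6: C = 6 - 3/4 = 21/4
Particular solution: y = 3/4 + (21/4)e^(-4x)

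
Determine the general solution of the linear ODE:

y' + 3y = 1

Using integrating factor method:

General solution: y = 1/3 + Ce^(-3x)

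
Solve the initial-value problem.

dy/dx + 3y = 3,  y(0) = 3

General solution: y = 1 + Ce^(-3x)
Applying y(0) = 3: C = 3 - 1 = 2
Particular solution: y = 1 + 2e^(-3x)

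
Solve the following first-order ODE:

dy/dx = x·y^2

Separating variables and integrating:
-1/y = x^2/2 + C

General solution: y^-1 = (-1/2)x^2 + C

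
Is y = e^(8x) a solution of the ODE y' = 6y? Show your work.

Verification:
y = e^(8x)
y' = 8e^(8x)
But 6y = 6e^(8x)
y' ≠ 6y — the derivative does not match

No, it is not a solution.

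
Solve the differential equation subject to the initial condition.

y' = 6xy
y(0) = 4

General solution: y = Ce^(3x²)
Applying IC y(0) = 4:
Particular solution: y = 4e^(3x²)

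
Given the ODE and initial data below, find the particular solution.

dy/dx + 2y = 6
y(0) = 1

General solution: y = 3 + Ce^(-2x)
Applying y(0) = 1: C = 1 - 3 = -2
Particular solution: y = 3 - 2e^(-2x)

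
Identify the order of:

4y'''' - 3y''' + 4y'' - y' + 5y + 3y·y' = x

The order is 4 (highest derivative is of order 4).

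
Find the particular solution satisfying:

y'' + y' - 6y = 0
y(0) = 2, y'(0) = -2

General solution: y = C₁e^(2x) + C₂e^(-3x)
Applying ICs: C₁ = 4/5, C₂ = 6/5
Particular solution: y = (4/5)e^(2x) + (6/5)e^(-3x)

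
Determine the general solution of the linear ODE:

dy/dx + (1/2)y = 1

Using integrating factor method:

General solution: y = 2 + Ce^(-x/2)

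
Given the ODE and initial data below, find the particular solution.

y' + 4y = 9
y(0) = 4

General solution: y = 9/4 + Ce^(-4x)
Applying y(0) = 4: C = 4 - 9/4 = 7/4
Particular solution: y = 9/4 + (7/4)e^(-4x)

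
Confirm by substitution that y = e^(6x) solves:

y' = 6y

Verification:
y = e^(6x)
y' = 6e^(6x)
6y = 6e^(6x)
y' = 6y ✓

Yes, it is a solution.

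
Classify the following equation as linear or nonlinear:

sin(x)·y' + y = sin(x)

Linear (y and its derivatives appear to the first power only, no products of y terms)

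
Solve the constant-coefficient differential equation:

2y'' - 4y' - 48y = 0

Characteristic equation: 2r² - 4r - 48 = 0
Divide by 2: r² - 2r - 24 = 0
Roots: r = 6, -4 (distinct real)
General solution: y = C₁e^(6x) + C₂e^(-4x)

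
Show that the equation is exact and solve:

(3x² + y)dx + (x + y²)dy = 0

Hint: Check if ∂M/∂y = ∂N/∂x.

Verify exactness: ∂M/∂y = ∂N/∂x ✓
Find F(x,y) such that ∂F/∂x = M, ∂F/∂y = N
Solution: x³ + xy + y³/3 = C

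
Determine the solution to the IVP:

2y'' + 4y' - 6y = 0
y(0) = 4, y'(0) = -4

General solution: y = C₁e^x + C₂e^(-3x)
Applying ICs: C₁ = 2, C₂ = 2
Particular solution: y = 2e^x + 2e^(-3x)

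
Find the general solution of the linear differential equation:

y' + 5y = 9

Using integrating factor method:

General solution: y = 9/5 + Ce^(-5x)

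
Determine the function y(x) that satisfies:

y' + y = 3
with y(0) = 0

General solution: y = 3 + Ce^(-x)
Applying y(0) = 0: C = 0 - 3 = -3
Particular solution: y = 3 - 3e^(-x)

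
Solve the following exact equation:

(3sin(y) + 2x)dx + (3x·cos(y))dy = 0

Verify exactness: ∂M/∂y = ∂N/∂x ✓
Find F(x,y) such that ∂F/∂x = M, ∂F/∂y = N
Solution: 3x·sin(y) + x² = C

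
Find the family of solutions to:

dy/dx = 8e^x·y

Separating variables and integrating:
ln|y| = 8e^x + C

General solution: y = Ce^(8e^x)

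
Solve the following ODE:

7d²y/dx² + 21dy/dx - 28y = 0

Characteristic equation: 7r² + 21r - 28 = 0
Divide by 7: r² + 3r - 4 = 0
Roots: r = 1, -4 (distinct real)
General solution: y = C₁e^x + C₂e^(-4x)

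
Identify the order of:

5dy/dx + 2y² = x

The order is 1 (highest derivative is of order 1).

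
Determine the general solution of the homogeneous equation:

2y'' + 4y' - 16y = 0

Characteristic equation: 2r² + 4r - 16 = 0
Divide by 2: r² + 2r - 8 = 0
Roots: r = 2, -4 (distinct real)
General solution: y = C₁e^(2x) + C₂e^(-4x)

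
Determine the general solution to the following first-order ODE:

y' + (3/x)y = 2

Using integrating factor method:

General solution: y = (1/2)x + Cx^(-3)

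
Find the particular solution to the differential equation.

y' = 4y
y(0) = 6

General solution: y = Ce^(4x)
Applying IC y(0) = 6:
Particular solution: y = 6e^(4x)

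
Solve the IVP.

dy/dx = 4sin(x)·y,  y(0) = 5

General solution: y = Ce^(-4cos(x))
Applying IC y(0) = 5:
Particular solution: y = 5e^(4(1-cos(x)))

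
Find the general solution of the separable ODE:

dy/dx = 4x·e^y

Separating variables and integrating:
-e^(-y) = 2x² + C

General solution: y = -ln(C - 2x²)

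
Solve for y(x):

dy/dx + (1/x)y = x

Using integrating factor method:

General solution: y = (1/3)x^2 + C/x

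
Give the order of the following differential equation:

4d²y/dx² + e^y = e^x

The order is 2 (highest derivative is of order 2).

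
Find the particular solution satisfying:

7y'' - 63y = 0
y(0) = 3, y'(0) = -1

General solution: y = C₁e^(3x) + C₂e^(-3x)
Applying ICs: C₁ = 4/3, C₂ = 5/3
Particular solution: y = (4/3)e^(3x) + (5/3)e^(-3x)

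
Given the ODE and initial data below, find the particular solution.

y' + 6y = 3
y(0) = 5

General solution: y = 1/2 + Ce^(-6x)
Applying y(0) = 5: C = 5 - 1/2 = 9/2
Particular solution: y = 1/2 + (9/2)e^(-6x)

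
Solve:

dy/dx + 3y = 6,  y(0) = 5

General solution: y = 2 + Ce^(-3x)
Applying y(0) = 5: C = 5 - 2 = 3
Particular solution: y = 2 + 3e^(-3x)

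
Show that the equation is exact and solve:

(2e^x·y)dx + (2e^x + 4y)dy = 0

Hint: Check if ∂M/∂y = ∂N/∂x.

Verify exactness: ∂M/∂y = ∂N/∂x ✓
Find F(x,y) such that ∂F/∂x = M, ∂F/∂y = N
Solution: 2e^x·y + 2y² = C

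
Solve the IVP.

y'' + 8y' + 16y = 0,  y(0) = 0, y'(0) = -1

General solution: y = (C₁ + C₂x)e^(-4x)
Repeated root r = -4
Applying ICs: C₁ = 0, C₂ = -1
Particular solution: y = -xe^(-4x)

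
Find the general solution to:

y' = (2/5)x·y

Separating variables and integrating:
ln|y| = x^2/5 + C

General solution: y = Ce^(x^2/5)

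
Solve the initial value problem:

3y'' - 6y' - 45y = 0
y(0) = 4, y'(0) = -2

General solution: y = C₁e^(5x) + C₂e^(-3x)
Applying ICs: C₁ = 5/4, C₂ = 11/4
Particular solution: y = (5/4)e^(5x) + (11/4)e^(-3x)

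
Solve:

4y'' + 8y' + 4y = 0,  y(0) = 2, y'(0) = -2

General solution: y = (C₁ + C₂x)e^(-x)
Repeated root r = -1
Applying ICs: C₁ = 2, C₂ = 0
Particular solution: y = 2e^(-x)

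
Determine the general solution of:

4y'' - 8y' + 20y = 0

Characteristic equation: 4r² - 8r + 20 = 0
Divide by 4: r² - 2r + 5 = 0
Roots: r = 1 ± 2i (complex conjugates)
General solution: y = e^x(C₁cos(2x) + C₂sin(2x))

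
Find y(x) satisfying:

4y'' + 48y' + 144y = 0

Characteristic equation: 4r² + 48r + 144 = 0
Divide by 4: r² + 12r + 36 = 0
Factored: (r + 6)² = 0
Repeated root: r = -6
General solution: y = (C₁ + C₂x)e^(-6x)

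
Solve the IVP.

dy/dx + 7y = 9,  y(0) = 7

General solution: y = 9/7 + Ce^(-7x)
Applying y(0) = 7: C = 7 - 9/7 = 40/7
Particular solution: y = 9/7 + (40/7)e^(-7x)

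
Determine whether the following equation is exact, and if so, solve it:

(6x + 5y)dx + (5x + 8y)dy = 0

Verify exactness: ∂M/∂y = ∂N/∂x ✓
Find F(x,y) such that ∂F/∂x = M, ∂F/∂y = N
Solution: 3x² + 5xy + 4y² = C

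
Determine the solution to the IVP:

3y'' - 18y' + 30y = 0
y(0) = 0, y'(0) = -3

General solution: y = e^(3x)(C₁cos(x) + C₂sin(x))
Complex roots r = 3 ± i
Applying ICs: C₁ = 0, C₂ = -3
Particular solution: y = e^(3x)(-3sin(x))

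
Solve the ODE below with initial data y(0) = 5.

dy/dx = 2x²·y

General solution: y = Ce^(2x³/3)
Applying IC y(0) = 5:
Particular solution: y = 5e^(2x³/3)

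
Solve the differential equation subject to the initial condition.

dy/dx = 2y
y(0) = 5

General solution: y = Ce^(2x)
Applying IC y(0) = 5:
Particular solution: y = 5e^(2x)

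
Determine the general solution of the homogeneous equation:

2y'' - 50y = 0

Characteristic equation: 2r² - 50 = 0
Divide by 2: r² - 25 = 0
Roots: r = 5, -5 (distinct real)
General solution: y = C₁e^(5x) + C₂e^(-5x)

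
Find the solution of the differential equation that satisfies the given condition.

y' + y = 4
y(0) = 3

General solution: y = 4 + Ce^(-x)
Applying y(0) = 3: C = 3 - 4 = -1
Particular solution: y = 4 - e^(-x)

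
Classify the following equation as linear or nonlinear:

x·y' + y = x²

Linear (y and its derivatives appear to the first power only, no products of y terms)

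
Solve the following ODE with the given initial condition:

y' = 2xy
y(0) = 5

General solution: y = Ce^(x²)
Applying IC y(0) = 5:
Particular solution: y = 5e^(x²)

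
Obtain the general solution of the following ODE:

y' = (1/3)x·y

Separating variables and integrating:
ln|y| = x^2/6 + C

General solution: y = Ce^(x^2/6)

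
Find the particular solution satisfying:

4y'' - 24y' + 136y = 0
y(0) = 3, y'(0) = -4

General solution: y = e^(3x)(C₁cos(5x) + C₂sin(5x))
Complex roots r = 3 ± 5i
Applying ICs: C₁ = 3, C₂ = -13/5
Particular solution: y = e^(3x)(3cos(5x) - (13/5)sin(5x))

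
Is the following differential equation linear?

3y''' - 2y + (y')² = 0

No. Nonlinear ((y')² term)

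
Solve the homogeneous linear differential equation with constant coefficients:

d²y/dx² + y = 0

Characteristic equation: r² + 1 = 0
Roots: r = ±i (complex conjugates)
General solution: y = C₁cos(x) + C₂sin(x)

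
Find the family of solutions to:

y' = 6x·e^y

Separating variables and integrating:
-e^(-y) = 3x² + C

General solution: y = -ln(C - 3x²)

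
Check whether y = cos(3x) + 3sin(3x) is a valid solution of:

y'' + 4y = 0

Verification:
y'' = -9cos(3x) - 27sin(3x)
y'' + 4y ≠ 0 (frequency mismatch: got 9 instead of 4)

No, it is not a solution.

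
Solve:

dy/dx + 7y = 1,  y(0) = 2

General solution: y = 1/7 + Ce^(-7x)
Applying y(0) = 2: C = 2 - 1/7 = 13/7
Particular solution: y = 1/7 + (13/7)e^(-7x)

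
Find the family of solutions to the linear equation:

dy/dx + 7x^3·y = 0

Using integrating factor method:

General solution: y = Ce^(-7x^4/4)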